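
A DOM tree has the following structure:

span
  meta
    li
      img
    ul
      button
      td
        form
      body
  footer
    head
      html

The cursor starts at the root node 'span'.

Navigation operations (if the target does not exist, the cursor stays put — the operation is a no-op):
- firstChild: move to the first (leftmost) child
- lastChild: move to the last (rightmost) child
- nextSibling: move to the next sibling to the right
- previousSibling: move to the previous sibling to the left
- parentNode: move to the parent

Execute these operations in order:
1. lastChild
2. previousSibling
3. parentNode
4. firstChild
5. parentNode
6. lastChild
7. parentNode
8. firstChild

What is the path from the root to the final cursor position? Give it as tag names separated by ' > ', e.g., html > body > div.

Answer: span > meta

Derivation:
After 1 (lastChild): footer
After 2 (previousSibling): meta
After 3 (parentNode): span
After 4 (firstChild): meta
After 5 (parentNode): span
After 6 (lastChild): footer
After 7 (parentNode): span
After 8 (firstChild): meta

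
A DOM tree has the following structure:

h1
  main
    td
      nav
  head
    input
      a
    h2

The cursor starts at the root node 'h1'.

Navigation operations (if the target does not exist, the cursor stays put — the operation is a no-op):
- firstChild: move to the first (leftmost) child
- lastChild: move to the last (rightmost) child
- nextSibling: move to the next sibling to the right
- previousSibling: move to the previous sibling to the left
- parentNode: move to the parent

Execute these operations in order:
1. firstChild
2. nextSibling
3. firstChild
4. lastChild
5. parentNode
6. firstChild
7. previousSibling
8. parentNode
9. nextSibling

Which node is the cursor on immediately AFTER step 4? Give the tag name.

After 1 (firstChild): main
After 2 (nextSibling): head
After 3 (firstChild): input
After 4 (lastChild): a

Answer: a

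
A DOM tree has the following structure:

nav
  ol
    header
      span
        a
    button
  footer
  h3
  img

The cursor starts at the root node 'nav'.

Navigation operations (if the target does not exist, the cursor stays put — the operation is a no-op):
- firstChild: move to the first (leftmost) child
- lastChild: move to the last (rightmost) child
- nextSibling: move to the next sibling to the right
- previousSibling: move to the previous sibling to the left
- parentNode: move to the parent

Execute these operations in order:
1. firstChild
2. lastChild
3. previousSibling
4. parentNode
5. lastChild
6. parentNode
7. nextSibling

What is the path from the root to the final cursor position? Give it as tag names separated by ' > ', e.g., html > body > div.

Answer: nav > footer

Derivation:
After 1 (firstChild): ol
After 2 (lastChild): button
After 3 (previousSibling): header
After 4 (parentNode): ol
After 5 (lastChild): button
After 6 (parentNode): ol
After 7 (nextSibling): footer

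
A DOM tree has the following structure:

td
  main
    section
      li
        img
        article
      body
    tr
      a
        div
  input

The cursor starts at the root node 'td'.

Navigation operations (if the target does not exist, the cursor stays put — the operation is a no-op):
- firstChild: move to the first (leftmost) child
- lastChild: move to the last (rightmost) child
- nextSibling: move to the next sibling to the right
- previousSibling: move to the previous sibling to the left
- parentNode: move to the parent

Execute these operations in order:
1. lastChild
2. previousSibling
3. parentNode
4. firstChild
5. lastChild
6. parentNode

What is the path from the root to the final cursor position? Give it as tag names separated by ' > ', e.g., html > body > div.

Answer: td > main

Derivation:
After 1 (lastChild): input
After 2 (previousSibling): main
After 3 (parentNode): td
After 4 (firstChild): main
After 5 (lastChild): tr
After 6 (parentNode): main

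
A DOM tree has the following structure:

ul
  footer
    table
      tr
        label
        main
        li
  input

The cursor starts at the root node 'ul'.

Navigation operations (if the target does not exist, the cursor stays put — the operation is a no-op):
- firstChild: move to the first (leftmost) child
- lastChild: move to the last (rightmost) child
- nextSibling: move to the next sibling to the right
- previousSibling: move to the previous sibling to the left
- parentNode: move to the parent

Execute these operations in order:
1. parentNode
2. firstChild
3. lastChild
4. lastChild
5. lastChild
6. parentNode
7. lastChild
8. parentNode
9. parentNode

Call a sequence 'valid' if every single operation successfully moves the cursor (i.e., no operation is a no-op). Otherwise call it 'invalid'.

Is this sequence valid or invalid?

Answer: invalid

Derivation:
After 1 (parentNode): ul (no-op, stayed)
After 2 (firstChild): footer
After 3 (lastChild): table
After 4 (lastChild): tr
After 5 (lastChild): li
After 6 (parentNode): tr
After 7 (lastChild): li
After 8 (parentNode): tr
After 9 (parentNode): table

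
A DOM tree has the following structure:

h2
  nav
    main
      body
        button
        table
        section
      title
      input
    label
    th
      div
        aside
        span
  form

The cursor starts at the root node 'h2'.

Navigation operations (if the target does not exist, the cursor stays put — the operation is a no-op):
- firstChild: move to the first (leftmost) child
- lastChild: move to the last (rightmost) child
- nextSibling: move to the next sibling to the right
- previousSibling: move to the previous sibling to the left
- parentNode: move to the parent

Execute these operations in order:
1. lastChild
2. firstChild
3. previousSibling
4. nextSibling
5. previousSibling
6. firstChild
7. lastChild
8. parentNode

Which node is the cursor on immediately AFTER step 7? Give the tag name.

Answer: input

Derivation:
After 1 (lastChild): form
After 2 (firstChild): form (no-op, stayed)
After 3 (previousSibling): nav
After 4 (nextSibling): form
After 5 (previousSibling): nav
After 6 (firstChild): main
After 7 (lastChild): input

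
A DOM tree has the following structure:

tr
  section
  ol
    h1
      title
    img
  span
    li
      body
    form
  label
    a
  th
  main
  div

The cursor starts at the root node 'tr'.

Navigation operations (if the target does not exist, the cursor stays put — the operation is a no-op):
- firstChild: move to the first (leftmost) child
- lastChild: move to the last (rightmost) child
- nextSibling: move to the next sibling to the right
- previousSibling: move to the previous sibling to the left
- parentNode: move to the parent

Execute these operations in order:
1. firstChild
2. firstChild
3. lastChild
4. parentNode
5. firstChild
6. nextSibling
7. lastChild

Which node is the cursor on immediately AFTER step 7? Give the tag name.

Answer: img

Derivation:
After 1 (firstChild): section
After 2 (firstChild): section (no-op, stayed)
After 3 (lastChild): section (no-op, stayed)
After 4 (parentNode): tr
After 5 (firstChild): section
After 6 (nextSibling): ol
After 7 (lastChild): img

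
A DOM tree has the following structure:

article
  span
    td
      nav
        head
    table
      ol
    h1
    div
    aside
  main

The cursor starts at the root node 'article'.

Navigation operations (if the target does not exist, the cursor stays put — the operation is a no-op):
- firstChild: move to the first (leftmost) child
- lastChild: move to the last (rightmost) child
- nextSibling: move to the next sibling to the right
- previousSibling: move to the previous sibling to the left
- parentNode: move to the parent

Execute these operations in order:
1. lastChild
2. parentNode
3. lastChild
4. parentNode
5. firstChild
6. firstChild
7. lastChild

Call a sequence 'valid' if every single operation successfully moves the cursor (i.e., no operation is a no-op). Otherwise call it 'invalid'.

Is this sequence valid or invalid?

After 1 (lastChild): main
After 2 (parentNode): article
After 3 (lastChild): main
After 4 (parentNode): article
After 5 (firstChild): span
After 6 (firstChild): td
After 7 (lastChild): nav

Answer: valid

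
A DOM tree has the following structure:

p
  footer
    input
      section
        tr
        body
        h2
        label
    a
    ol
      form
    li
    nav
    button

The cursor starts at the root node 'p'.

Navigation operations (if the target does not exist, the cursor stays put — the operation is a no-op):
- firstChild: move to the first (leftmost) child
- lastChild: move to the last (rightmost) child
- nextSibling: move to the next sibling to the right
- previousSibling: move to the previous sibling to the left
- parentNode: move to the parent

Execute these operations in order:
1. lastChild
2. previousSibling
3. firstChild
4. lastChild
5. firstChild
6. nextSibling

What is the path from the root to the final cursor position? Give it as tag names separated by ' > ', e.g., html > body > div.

Answer: p > footer > input > section > body

Derivation:
After 1 (lastChild): footer
After 2 (previousSibling): footer (no-op, stayed)
After 3 (firstChild): input
After 4 (lastChild): section
After 5 (firstChild): tr
After 6 (nextSibling): body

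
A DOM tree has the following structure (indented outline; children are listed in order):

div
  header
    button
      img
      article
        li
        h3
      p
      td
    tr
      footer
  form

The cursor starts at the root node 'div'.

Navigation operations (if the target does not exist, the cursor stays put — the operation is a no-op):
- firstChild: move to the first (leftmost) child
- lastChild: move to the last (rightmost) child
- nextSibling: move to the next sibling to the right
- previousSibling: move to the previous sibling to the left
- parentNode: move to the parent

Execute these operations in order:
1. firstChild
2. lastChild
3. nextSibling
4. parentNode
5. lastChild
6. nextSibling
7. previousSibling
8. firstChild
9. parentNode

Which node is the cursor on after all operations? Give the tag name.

After 1 (firstChild): header
After 2 (lastChild): tr
After 3 (nextSibling): tr (no-op, stayed)
After 4 (parentNode): header
After 5 (lastChild): tr
After 6 (nextSibling): tr (no-op, stayed)
After 7 (previousSibling): button
After 8 (firstChild): img
After 9 (parentNode): button

Answer: button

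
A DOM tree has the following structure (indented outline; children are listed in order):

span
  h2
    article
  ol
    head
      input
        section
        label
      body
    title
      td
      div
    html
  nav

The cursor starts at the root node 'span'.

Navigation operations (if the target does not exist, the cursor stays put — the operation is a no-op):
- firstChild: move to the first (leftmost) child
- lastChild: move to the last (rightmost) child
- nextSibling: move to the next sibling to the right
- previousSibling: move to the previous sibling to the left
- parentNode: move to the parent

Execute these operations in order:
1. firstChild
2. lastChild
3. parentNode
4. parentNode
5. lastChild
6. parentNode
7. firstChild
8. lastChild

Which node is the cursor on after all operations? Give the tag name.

Answer: article

Derivation:
After 1 (firstChild): h2
After 2 (lastChild): article
After 3 (parentNode): h2
After 4 (parentNode): span
After 5 (lastChild): nav
After 6 (parentNode): span
After 7 (firstChild): h2
After 8 (lastChild): article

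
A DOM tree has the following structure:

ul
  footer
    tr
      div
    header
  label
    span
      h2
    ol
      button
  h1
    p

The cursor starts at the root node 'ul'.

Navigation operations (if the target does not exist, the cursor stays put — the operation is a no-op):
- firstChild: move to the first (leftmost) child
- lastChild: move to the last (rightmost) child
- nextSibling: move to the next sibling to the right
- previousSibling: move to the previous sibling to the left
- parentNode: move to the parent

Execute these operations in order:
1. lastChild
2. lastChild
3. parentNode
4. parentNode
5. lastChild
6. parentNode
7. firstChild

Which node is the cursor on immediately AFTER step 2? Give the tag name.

After 1 (lastChild): h1
After 2 (lastChild): p

Answer: p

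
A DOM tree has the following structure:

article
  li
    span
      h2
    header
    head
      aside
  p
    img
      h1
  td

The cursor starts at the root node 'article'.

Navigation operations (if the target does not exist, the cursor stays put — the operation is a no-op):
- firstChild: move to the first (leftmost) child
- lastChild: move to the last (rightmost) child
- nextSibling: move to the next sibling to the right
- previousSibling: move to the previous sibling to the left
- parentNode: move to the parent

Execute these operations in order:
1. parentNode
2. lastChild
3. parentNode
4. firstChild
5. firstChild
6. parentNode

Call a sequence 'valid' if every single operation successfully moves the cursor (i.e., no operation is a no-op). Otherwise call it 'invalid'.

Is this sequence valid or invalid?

After 1 (parentNode): article (no-op, stayed)
After 2 (lastChild): td
After 3 (parentNode): article
After 4 (firstChild): li
After 5 (firstChild): span
After 6 (parentNode): li

Answer: invalid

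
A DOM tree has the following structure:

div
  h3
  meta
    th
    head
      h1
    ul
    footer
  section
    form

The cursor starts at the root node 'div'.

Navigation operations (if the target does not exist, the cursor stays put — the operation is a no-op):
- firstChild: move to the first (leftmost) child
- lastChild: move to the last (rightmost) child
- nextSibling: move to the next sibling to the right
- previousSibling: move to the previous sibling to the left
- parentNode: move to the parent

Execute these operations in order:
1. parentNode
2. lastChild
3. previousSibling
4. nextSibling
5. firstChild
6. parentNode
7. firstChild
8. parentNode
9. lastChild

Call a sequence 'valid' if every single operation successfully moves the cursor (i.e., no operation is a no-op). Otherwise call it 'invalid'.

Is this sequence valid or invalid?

After 1 (parentNode): div (no-op, stayed)
After 2 (lastChild): section
After 3 (previousSibling): meta
After 4 (nextSibling): section
After 5 (firstChild): form
After 6 (parentNode): section
After 7 (firstChild): form
After 8 (parentNode): section
After 9 (lastChild): form

Answer: invalid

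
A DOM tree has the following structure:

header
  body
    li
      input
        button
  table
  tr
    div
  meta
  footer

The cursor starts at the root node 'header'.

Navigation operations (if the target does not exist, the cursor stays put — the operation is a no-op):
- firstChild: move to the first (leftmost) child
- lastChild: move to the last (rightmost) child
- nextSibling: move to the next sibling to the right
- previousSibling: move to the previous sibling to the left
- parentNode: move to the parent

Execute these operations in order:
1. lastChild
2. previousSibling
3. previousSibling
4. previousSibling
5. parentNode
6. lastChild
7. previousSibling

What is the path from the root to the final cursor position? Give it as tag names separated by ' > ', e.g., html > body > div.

After 1 (lastChild): footer
After 2 (previousSibling): meta
After 3 (previousSibling): tr
After 4 (previousSibling): table
After 5 (parentNode): header
After 6 (lastChild): footer
After 7 (previousSibling): meta

Answer: header > meta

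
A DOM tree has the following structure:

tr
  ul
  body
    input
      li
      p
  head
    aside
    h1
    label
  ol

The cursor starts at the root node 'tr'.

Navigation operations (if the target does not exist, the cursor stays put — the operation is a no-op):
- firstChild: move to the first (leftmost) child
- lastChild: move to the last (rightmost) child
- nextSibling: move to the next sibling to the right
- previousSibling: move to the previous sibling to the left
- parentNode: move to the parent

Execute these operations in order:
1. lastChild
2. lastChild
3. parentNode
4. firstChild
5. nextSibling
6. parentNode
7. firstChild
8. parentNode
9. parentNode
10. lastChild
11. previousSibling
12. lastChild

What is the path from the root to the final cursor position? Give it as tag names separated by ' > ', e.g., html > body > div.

Answer: tr > head > label

Derivation:
After 1 (lastChild): ol
After 2 (lastChild): ol (no-op, stayed)
After 3 (parentNode): tr
After 4 (firstChild): ul
After 5 (nextSibling): body
After 6 (parentNode): tr
After 7 (firstChild): ul
After 8 (parentNode): tr
After 9 (parentNode): tr (no-op, stayed)
After 10 (lastChild): ol
After 11 (previousSibling): head
After 12 (lastChild): label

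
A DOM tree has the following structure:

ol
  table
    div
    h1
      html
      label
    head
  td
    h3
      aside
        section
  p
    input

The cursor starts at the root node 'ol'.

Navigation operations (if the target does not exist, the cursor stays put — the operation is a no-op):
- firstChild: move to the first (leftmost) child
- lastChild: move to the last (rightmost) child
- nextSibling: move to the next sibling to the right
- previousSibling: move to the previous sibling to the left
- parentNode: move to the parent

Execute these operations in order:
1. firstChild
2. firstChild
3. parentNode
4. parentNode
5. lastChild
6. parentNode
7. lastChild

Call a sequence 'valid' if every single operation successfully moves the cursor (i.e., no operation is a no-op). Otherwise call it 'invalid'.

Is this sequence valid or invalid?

After 1 (firstChild): table
After 2 (firstChild): div
After 3 (parentNode): table
After 4 (parentNode): ol
After 5 (lastChild): p
After 6 (parentNode): ol
After 7 (lastChild): p

Answer: valid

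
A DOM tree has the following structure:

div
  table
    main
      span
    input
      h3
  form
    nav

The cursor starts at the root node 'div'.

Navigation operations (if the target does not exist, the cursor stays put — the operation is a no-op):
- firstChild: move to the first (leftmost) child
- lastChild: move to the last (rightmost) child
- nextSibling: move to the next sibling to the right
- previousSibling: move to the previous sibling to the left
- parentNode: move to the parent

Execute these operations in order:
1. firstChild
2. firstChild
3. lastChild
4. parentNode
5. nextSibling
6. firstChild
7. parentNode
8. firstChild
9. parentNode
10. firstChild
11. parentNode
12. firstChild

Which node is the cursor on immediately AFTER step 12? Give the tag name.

After 1 (firstChild): table
After 2 (firstChild): main
After 3 (lastChild): span
After 4 (parentNode): main
After 5 (nextSibling): input
After 6 (firstChild): h3
After 7 (parentNode): input
After 8 (firstChild): h3
After 9 (parentNode): input
After 10 (firstChild): h3
After 11 (parentNode): input
After 12 (firstChild): h3

Answer: h3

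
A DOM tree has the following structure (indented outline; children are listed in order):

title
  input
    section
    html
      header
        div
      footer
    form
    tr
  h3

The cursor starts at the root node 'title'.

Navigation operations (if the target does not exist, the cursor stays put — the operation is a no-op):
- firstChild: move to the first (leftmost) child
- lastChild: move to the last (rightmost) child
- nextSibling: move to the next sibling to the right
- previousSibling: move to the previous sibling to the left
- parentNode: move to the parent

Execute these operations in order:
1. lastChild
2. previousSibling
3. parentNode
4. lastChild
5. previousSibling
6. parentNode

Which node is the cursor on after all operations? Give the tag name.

After 1 (lastChild): h3
After 2 (previousSibling): input
After 3 (parentNode): title
After 4 (lastChild): h3
After 5 (previousSibling): input
After 6 (parentNode): title

Answer: title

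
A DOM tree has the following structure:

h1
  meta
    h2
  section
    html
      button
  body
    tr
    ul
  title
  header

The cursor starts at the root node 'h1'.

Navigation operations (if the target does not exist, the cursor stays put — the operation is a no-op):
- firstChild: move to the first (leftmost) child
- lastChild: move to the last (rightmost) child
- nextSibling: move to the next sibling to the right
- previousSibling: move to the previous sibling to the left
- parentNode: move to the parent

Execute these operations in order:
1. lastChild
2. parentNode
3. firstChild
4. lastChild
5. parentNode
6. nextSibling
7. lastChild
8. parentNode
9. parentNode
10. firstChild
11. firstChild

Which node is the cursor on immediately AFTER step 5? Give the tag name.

Answer: meta

Derivation:
After 1 (lastChild): header
After 2 (parentNode): h1
After 3 (firstChild): meta
After 4 (lastChild): h2
After 5 (parentNode): meta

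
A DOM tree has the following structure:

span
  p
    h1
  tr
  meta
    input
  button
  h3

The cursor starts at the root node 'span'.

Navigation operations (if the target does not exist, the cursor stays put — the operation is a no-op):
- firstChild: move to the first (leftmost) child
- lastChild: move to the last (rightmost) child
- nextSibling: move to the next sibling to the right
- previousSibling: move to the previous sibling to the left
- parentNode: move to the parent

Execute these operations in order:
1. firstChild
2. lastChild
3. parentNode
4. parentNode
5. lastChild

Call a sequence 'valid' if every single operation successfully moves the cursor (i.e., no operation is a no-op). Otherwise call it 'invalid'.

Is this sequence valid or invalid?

Answer: valid

Derivation:
After 1 (firstChild): p
After 2 (lastChild): h1
After 3 (parentNode): p
After 4 (parentNode): span
After 5 (lastChild): h3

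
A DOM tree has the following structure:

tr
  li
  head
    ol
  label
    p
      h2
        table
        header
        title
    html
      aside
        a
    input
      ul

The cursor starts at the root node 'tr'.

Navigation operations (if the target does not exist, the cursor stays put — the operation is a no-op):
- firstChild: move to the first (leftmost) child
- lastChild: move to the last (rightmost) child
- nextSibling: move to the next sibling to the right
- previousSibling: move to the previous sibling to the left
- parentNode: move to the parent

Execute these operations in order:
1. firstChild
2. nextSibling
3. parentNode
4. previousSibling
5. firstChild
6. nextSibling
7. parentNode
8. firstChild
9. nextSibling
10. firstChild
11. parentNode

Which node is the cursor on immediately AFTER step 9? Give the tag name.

Answer: head

Derivation:
After 1 (firstChild): li
After 2 (nextSibling): head
After 3 (parentNode): tr
After 4 (previousSibling): tr (no-op, stayed)
After 5 (firstChild): li
After 6 (nextSibling): head
After 7 (parentNode): tr
After 8 (firstChild): li
After 9 (nextSibling): head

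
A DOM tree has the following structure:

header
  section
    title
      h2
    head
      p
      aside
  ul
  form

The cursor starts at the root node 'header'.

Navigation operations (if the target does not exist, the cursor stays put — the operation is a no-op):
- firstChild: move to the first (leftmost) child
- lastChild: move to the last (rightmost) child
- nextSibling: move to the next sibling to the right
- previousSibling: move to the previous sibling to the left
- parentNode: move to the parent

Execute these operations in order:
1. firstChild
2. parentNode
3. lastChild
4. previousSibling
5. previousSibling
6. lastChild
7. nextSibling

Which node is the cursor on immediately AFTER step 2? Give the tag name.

After 1 (firstChild): section
After 2 (parentNode): header

Answer: header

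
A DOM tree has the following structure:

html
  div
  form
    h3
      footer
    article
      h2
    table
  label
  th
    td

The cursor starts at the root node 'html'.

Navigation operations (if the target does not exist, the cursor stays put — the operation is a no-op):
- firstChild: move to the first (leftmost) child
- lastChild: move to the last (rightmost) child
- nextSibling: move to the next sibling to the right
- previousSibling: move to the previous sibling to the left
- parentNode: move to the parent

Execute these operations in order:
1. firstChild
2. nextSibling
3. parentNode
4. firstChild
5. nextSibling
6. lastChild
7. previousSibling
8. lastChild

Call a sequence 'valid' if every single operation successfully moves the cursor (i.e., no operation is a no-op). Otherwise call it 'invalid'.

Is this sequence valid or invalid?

Answer: valid

Derivation:
After 1 (firstChild): div
After 2 (nextSibling): form
After 3 (parentNode): html
After 4 (firstChild): div
After 5 (nextSibling): form
After 6 (lastChild): table
After 7 (previousSibling): article
After 8 (lastChild): h2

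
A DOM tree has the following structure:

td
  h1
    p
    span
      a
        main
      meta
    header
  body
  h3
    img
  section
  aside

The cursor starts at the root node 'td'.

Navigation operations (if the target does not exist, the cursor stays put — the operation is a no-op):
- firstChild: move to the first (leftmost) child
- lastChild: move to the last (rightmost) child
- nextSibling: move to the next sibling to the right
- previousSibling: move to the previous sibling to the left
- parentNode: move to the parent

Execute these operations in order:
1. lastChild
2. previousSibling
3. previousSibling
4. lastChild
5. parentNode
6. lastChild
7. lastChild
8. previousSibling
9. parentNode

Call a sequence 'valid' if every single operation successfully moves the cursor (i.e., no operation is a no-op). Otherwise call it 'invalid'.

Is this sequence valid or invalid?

Answer: invalid

Derivation:
After 1 (lastChild): aside
After 2 (previousSibling): section
After 3 (previousSibling): h3
After 4 (lastChild): img
After 5 (parentNode): h3
After 6 (lastChild): img
After 7 (lastChild): img (no-op, stayed)
After 8 (previousSibling): img (no-op, stayed)
After 9 (parentNode): h3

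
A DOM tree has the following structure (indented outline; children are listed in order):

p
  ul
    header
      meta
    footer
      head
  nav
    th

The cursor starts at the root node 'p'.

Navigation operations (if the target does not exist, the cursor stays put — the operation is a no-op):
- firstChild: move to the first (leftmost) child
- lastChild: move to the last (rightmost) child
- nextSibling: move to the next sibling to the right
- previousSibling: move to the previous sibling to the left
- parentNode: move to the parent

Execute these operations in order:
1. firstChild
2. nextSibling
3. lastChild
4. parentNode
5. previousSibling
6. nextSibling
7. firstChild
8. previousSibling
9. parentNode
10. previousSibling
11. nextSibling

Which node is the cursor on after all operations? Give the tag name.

Answer: nav

Derivation:
After 1 (firstChild): ul
After 2 (nextSibling): nav
After 3 (lastChild): th
After 4 (parentNode): nav
After 5 (previousSibling): ul
After 6 (nextSibling): nav
After 7 (firstChild): th
After 8 (previousSibling): th (no-op, stayed)
After 9 (parentNode): nav
After 10 (previousSibling): ul
After 11 (nextSibling): nav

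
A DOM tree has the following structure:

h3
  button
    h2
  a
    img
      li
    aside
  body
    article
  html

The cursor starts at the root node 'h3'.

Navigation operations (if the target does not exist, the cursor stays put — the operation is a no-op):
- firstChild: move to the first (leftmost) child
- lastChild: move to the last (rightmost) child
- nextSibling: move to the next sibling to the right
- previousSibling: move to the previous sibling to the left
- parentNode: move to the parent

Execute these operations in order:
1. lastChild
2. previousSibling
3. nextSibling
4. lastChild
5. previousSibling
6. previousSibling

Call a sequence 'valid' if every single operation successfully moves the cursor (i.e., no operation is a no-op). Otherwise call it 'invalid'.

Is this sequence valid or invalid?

Answer: invalid

Derivation:
After 1 (lastChild): html
After 2 (previousSibling): body
After 3 (nextSibling): html
After 4 (lastChild): html (no-op, stayed)
After 5 (previousSibling): body
After 6 (previousSibling): a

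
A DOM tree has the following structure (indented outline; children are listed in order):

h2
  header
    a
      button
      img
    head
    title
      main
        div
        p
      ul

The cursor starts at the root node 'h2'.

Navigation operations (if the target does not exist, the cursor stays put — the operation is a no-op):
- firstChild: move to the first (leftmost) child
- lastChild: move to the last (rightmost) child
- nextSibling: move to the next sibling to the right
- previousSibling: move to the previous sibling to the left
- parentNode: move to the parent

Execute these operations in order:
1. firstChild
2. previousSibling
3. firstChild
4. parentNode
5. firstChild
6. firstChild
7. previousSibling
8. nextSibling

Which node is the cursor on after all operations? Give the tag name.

After 1 (firstChild): header
After 2 (previousSibling): header (no-op, stayed)
After 3 (firstChild): a
After 4 (parentNode): header
After 5 (firstChild): a
After 6 (firstChild): button
After 7 (previousSibling): button (no-op, stayed)
After 8 (nextSibling): img

Answer: img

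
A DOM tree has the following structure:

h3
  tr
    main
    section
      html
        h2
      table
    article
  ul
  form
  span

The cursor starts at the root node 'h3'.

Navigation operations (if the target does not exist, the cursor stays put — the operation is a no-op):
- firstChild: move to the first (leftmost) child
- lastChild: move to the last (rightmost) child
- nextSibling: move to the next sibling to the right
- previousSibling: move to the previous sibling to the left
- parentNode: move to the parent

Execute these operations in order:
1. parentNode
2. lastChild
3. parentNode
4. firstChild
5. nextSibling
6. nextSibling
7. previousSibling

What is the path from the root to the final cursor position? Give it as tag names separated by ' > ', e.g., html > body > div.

After 1 (parentNode): h3 (no-op, stayed)
After 2 (lastChild): span
After 3 (parentNode): h3
After 4 (firstChild): tr
After 5 (nextSibling): ul
After 6 (nextSibling): form
After 7 (previousSibling): ul

Answer: h3 > ul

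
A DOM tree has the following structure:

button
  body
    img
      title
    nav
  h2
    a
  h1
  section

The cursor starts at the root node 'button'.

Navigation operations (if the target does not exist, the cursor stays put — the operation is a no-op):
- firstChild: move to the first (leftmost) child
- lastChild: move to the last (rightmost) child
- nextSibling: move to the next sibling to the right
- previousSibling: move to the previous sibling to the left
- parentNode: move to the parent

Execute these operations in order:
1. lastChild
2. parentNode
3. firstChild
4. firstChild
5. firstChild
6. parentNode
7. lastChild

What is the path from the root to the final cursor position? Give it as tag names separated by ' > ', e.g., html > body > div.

Answer: button > body > img > title

Derivation:
After 1 (lastChild): section
After 2 (parentNode): button
After 3 (firstChild): body
After 4 (firstChild): img
After 5 (firstChild): title
After 6 (parentNode): img
After 7 (lastChild): title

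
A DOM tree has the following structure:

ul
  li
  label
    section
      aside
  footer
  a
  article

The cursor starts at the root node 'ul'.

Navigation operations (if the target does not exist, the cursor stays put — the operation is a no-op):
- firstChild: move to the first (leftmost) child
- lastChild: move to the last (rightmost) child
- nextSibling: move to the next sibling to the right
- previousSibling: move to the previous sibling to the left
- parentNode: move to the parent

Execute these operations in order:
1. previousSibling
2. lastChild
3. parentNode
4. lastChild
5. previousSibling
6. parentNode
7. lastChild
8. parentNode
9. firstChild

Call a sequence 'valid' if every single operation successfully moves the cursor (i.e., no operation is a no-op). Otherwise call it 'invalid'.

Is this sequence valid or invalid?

Answer: invalid

Derivation:
After 1 (previousSibling): ul (no-op, stayed)
After 2 (lastChild): article
After 3 (parentNode): ul
After 4 (lastChild): article
After 5 (previousSibling): a
After 6 (parentNode): ul
After 7 (lastChild): article
After 8 (parentNode): ul
After 9 (firstChild): li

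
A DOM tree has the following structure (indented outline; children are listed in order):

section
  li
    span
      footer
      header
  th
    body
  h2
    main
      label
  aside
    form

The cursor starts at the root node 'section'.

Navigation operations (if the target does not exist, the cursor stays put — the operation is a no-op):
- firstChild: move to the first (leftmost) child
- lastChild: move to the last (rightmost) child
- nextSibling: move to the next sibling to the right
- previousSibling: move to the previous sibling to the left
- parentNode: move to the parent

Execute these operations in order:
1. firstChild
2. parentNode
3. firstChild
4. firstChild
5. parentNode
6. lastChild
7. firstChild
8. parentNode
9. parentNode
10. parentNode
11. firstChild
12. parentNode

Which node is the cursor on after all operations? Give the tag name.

Answer: section

Derivation:
After 1 (firstChild): li
After 2 (parentNode): section
After 3 (firstChild): li
After 4 (firstChild): span
After 5 (parentNode): li
After 6 (lastChild): span
After 7 (firstChild): footer
After 8 (parentNode): span
After 9 (parentNode): li
After 10 (parentNode): section
After 11 (firstChild): li
After 12 (parentNode): section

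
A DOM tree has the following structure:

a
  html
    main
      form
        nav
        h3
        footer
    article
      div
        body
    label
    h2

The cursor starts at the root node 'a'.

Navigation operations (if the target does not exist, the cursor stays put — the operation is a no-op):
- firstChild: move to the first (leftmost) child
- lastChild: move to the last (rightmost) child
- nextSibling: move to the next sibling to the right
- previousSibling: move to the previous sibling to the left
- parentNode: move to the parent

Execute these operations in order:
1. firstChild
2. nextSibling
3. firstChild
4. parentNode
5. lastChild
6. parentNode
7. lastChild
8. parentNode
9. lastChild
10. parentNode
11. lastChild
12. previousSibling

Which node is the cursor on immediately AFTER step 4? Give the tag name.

After 1 (firstChild): html
After 2 (nextSibling): html (no-op, stayed)
After 3 (firstChild): main
After 4 (parentNode): html

Answer: html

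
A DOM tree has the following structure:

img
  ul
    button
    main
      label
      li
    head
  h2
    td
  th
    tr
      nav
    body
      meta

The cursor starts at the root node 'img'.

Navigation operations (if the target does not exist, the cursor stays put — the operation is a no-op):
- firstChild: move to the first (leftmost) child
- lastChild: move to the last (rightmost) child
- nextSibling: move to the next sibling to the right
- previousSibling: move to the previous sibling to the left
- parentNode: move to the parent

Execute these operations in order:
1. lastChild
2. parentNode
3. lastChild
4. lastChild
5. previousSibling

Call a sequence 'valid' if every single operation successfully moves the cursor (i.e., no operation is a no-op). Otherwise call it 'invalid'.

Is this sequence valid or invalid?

After 1 (lastChild): th
After 2 (parentNode): img
After 3 (lastChild): th
After 4 (lastChild): body
After 5 (previousSibling): tr

Answer: valid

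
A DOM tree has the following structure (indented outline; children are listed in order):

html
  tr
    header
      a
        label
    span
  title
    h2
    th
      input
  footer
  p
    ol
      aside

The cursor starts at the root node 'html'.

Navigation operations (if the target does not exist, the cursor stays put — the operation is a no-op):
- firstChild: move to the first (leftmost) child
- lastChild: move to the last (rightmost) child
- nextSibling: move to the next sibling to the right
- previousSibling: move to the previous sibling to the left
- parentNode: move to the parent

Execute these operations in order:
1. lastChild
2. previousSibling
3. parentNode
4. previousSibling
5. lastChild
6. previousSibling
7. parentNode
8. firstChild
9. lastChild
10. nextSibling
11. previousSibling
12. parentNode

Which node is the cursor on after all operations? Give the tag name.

Answer: tr

Derivation:
After 1 (lastChild): p
After 2 (previousSibling): footer
After 3 (parentNode): html
After 4 (previousSibling): html (no-op, stayed)
After 5 (lastChild): p
After 6 (previousSibling): footer
After 7 (parentNode): html
After 8 (firstChild): tr
After 9 (lastChild): span
After 10 (nextSibling): span (no-op, stayed)
After 11 (previousSibling): header
After 12 (parentNode): tr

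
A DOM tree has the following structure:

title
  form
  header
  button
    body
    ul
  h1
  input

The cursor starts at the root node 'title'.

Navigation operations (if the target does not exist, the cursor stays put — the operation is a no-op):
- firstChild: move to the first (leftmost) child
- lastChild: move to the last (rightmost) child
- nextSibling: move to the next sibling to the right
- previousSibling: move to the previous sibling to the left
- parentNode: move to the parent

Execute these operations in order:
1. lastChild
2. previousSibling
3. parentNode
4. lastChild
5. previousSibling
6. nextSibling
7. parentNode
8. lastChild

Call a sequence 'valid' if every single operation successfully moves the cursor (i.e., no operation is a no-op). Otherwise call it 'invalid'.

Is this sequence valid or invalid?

Answer: valid

Derivation:
After 1 (lastChild): input
After 2 (previousSibling): h1
After 3 (parentNode): title
After 4 (lastChild): input
After 5 (previousSibling): h1
After 6 (nextSibling): input
After 7 (parentNode): title
After 8 (lastChild): input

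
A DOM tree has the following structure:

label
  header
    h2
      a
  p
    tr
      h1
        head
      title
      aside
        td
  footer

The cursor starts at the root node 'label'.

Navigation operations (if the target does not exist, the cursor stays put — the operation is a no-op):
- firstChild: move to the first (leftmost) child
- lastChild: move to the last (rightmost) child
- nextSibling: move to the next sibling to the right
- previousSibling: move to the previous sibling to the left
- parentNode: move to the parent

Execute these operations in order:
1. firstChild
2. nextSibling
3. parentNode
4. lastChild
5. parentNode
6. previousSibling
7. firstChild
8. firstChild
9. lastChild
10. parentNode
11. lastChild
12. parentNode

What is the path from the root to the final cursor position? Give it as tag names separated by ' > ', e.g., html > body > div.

After 1 (firstChild): header
After 2 (nextSibling): p
After 3 (parentNode): label
After 4 (lastChild): footer
After 5 (parentNode): label
After 6 (previousSibling): label (no-op, stayed)
After 7 (firstChild): header
After 8 (firstChild): h2
After 9 (lastChild): a
After 10 (parentNode): h2
After 11 (lastChild): a
After 12 (parentNode): h2

Answer: label > header > h2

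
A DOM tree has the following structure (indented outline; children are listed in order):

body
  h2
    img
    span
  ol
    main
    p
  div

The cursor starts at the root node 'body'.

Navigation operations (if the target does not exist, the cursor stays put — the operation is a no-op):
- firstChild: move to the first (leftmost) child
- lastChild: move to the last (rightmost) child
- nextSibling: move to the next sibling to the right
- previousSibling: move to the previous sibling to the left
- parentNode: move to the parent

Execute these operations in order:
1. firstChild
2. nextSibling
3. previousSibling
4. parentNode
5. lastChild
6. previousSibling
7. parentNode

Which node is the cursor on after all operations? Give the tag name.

After 1 (firstChild): h2
After 2 (nextSibling): ol
After 3 (previousSibling): h2
After 4 (parentNode): body
After 5 (lastChild): div
After 6 (previousSibling): ol
After 7 (parentNode): body

Answer: body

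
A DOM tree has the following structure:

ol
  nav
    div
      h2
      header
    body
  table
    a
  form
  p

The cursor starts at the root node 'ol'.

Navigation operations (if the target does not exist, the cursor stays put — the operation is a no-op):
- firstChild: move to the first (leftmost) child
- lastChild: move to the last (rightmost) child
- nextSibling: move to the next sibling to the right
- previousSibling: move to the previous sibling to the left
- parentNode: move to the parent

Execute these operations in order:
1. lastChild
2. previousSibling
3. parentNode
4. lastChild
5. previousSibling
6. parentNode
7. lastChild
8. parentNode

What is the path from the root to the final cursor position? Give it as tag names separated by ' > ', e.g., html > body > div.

After 1 (lastChild): p
After 2 (previousSibling): form
After 3 (parentNode): ol
After 4 (lastChild): p
After 5 (previousSibling): form
After 6 (parentNode): ol
After 7 (lastChild): p
After 8 (parentNode): ol

Answer: ol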